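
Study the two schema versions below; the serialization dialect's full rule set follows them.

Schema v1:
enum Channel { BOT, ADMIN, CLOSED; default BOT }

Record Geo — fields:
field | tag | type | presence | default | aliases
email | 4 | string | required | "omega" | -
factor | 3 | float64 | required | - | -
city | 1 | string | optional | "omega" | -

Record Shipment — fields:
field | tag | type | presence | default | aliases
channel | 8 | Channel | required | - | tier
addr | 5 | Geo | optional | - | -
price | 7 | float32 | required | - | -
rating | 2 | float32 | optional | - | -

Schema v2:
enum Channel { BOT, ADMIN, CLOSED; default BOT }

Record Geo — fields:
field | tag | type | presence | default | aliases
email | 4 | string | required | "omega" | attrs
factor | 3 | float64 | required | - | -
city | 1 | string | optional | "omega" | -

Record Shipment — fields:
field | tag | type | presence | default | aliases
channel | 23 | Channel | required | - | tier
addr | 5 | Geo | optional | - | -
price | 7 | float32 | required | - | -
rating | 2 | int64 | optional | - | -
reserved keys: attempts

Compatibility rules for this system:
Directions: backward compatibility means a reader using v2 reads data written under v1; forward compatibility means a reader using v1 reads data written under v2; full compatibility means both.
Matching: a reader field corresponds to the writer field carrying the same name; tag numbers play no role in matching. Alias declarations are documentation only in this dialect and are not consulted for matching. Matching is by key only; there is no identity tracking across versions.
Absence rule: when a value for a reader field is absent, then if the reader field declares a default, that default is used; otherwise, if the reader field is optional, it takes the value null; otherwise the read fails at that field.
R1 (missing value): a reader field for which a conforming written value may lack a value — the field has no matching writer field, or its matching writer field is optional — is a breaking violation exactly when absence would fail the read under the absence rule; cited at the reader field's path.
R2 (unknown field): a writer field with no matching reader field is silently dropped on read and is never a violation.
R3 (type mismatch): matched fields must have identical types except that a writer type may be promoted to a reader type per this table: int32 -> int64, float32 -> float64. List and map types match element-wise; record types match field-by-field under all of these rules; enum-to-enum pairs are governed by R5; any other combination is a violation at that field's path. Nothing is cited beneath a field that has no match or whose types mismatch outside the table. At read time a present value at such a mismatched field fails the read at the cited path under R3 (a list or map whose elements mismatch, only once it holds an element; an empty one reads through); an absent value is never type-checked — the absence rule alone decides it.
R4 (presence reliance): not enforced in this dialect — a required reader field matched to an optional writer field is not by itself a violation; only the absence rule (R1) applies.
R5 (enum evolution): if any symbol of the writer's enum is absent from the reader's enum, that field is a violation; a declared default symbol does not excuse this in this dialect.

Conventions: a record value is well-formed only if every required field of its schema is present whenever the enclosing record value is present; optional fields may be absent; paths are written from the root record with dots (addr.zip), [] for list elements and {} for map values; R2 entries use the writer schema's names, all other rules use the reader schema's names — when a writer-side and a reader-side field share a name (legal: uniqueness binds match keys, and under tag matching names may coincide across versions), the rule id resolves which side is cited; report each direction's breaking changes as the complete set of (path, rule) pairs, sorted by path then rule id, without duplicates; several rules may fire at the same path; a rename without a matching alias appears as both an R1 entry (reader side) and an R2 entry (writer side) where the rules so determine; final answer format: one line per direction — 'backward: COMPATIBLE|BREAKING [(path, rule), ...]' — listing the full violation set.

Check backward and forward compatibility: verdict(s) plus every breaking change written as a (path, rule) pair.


backward: BREAKING [(rating, R3)]; forward: BREAKING [(rating, R3)]

arrows below run writer -> reader for Shipment
checking backward for Shipment: reader v2 against writer v1:
  channel: paired with writer channel (Channel -> Channel; writer required)
  addr: paired with writer addr (Geo -> Geo; writer optional)
  price: paired with writer price (float32 -> float32; writer required)
  rating: paired with writer rating (float32 -> int64; writer optional)
  addr.email: paired with writer addr.email (string -> string; writer required)
  addr.factor: paired with writer addr.factor (float64 -> float64; writer required)
  addr.city: paired with writer addr.city (string -> string; writer optional)
  R3 fires at rating
  => backward verdict for Shipment: BREAKING, 1 violation(s)
checking forward for Shipment: reader v1 against writer v2:
  channel: paired with writer channel (Channel -> Channel; writer required)
  addr: paired with writer addr (Geo -> Geo; writer optional)
  price: paired with writer price (float32 -> float32; writer required)
  rating: paired with writer rating (int64 -> float32; writer optional)
  addr.email: paired with writer addr.email (string -> string; writer required)
  addr.factor: paired with writer addr.factor (float64 -> float64; writer required)
  addr.city: paired with writer addr.city (string -> string; writer optional)
  R3 fires at rating
  => forward verdict for Shipment: BREAKING, 1 violation(s)


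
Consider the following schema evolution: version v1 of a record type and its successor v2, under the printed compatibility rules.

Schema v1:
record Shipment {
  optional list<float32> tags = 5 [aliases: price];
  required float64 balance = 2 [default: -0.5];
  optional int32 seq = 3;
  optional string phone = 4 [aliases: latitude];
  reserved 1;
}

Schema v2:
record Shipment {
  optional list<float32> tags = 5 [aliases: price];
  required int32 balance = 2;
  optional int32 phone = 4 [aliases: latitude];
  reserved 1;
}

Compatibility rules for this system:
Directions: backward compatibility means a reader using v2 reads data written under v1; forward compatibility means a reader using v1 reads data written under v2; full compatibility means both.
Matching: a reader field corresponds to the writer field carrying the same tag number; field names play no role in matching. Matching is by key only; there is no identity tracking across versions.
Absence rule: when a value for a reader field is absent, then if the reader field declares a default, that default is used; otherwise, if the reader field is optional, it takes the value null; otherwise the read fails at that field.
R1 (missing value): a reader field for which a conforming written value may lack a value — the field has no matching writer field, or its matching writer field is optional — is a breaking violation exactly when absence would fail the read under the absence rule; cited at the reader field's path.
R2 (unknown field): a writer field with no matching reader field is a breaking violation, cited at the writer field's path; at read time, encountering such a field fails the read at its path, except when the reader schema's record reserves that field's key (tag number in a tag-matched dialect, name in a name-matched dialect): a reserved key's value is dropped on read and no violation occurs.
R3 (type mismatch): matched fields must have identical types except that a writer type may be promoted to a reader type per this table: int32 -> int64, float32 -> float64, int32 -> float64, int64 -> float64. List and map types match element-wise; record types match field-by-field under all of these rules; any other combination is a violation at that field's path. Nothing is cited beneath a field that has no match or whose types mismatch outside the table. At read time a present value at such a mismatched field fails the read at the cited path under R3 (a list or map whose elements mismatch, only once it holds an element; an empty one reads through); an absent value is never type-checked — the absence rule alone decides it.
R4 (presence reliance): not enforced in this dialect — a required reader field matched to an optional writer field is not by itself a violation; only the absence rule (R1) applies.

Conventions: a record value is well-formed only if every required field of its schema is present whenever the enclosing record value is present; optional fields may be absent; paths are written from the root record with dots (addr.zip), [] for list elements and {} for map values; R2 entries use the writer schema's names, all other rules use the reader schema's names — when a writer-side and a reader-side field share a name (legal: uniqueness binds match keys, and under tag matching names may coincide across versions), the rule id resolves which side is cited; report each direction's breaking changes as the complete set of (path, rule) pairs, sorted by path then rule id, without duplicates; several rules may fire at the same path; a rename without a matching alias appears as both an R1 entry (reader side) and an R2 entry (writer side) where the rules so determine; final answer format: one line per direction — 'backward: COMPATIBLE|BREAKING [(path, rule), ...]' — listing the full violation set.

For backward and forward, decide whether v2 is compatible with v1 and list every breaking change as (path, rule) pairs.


backward: BREAKING [(balance, R3), (phone, R3), (seq, R2)]; forward: BREAKING [(phone, R3)]

in Shipment below, arrows point writer -> reader
backward pass over Shipment, reader schema v2, writer schema v1:
  list<float32> -> list<float32>, writer optional: tags aligns to tags
  float64 -> int32, writer required: balance aligns to balance
  string -> int32, writer optional: phone aligns to phone
  leftover writer field: seq
  breaking: (balance, R3)
  breaking: (phone, R3)
  breaking: (seq, R2)
  => backward: BREAKING (3)
forward pass over Shipment, reader schema v1, writer schema v2:
  list<float32> -> list<float32>, writer optional: tags aligns to tags
  int32 -> float64, writer required: balance aligns to balance
  seq: no writer-side match
  int32 -> string, writer optional: phone aligns to phone
  breaking: (phone, R3)
  => forward: BREAKING (1)


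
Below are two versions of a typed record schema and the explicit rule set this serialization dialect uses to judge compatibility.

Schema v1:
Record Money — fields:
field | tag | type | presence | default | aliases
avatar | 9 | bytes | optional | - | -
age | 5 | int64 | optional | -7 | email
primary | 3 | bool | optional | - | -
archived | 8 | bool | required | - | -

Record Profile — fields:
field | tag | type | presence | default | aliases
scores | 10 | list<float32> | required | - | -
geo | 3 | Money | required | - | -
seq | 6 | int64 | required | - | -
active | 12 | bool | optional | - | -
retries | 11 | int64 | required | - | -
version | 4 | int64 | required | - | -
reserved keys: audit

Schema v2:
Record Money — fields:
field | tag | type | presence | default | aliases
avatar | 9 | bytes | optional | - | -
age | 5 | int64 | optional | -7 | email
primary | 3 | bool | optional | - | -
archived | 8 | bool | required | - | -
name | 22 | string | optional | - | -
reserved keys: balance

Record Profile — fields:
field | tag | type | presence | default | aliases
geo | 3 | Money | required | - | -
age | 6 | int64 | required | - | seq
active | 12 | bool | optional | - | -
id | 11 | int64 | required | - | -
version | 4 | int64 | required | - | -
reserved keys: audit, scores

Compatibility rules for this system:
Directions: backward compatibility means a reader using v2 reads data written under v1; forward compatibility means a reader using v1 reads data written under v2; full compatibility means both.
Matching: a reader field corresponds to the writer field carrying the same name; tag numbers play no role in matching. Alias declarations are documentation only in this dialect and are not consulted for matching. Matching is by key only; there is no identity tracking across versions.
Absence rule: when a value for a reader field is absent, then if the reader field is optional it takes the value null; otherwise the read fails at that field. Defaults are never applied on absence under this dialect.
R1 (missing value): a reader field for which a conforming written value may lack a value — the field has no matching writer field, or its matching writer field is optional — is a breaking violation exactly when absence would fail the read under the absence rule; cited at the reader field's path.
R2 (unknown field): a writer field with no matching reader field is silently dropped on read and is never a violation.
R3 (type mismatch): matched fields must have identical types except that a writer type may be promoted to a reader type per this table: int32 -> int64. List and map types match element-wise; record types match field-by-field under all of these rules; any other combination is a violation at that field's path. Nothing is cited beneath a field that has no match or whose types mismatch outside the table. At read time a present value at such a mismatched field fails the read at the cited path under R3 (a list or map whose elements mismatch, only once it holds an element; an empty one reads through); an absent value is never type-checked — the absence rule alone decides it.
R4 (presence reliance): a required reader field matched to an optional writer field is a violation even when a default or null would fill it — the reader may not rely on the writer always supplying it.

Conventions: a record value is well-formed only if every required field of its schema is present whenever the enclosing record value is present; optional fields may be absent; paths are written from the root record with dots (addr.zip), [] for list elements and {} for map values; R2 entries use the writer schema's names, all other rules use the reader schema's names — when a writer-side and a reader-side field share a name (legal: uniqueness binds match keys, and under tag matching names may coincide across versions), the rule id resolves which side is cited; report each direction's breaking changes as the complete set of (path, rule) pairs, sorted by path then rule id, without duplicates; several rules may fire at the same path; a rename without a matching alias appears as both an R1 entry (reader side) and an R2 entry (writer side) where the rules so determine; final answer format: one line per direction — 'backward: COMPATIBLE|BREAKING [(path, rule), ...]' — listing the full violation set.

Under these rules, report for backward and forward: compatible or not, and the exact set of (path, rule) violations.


backward: BREAKING [(age, R1), (id, R1)]; forward: BREAKING [(retries, R1), (scores, R1), (seq, R1)]

in Profile below, arrows point writer -> reader
checking backward for Profile: reader v2 against writer v1:
  geo: Money -> Money, writer required; from geo
  age: no writer-side match
  active: bool -> bool, writer optional; from active
  id: no writer-side match
  version: int64 -> int64, writer required; from version
  writer field scores has no reader counterpart
  writer field seq has no reader counterpart
  writer field retries has no reader counterpart
  geo.avatar: bytes -> bytes, writer optional; from geo.avatar
  geo.age: int64 -> int64, writer optional; from geo.age
  geo.primary: bool -> bool, writer optional; from geo.primary
  geo.archived: bool -> bool, writer required; from geo.archived
  geo.name: no writer-side match
  breaking: (age, R1)
  breaking: (id, R1)
  backward on Profile therefore BREAKING (2)
checking forward for Profile: reader v1 against writer v2:
  scores: no writer-side match
  geo: Money -> Money, writer required; from geo
  seq: no writer-side match
  active: bool -> bool, writer optional; from active
  retries: no writer-side match
  version: int64 -> int64, writer required; from version
  writer field age has no reader counterpart
  writer field id has no reader counterpart
  geo.avatar: bytes -> bytes, writer optional; from geo.avatar
  geo.age: int64 -> int64, writer optional; from geo.age
  geo.primary: bool -> bool, writer optional; from geo.primary
  geo.archived: bool -> bool, writer required; from geo.archived
  writer field geo.name has no reader counterpart
  breaking: (retries, R1)
  breaking: (scores, R1)
  breaking: (seq, R1)
  forward on Profile therefore BREAKING (3)


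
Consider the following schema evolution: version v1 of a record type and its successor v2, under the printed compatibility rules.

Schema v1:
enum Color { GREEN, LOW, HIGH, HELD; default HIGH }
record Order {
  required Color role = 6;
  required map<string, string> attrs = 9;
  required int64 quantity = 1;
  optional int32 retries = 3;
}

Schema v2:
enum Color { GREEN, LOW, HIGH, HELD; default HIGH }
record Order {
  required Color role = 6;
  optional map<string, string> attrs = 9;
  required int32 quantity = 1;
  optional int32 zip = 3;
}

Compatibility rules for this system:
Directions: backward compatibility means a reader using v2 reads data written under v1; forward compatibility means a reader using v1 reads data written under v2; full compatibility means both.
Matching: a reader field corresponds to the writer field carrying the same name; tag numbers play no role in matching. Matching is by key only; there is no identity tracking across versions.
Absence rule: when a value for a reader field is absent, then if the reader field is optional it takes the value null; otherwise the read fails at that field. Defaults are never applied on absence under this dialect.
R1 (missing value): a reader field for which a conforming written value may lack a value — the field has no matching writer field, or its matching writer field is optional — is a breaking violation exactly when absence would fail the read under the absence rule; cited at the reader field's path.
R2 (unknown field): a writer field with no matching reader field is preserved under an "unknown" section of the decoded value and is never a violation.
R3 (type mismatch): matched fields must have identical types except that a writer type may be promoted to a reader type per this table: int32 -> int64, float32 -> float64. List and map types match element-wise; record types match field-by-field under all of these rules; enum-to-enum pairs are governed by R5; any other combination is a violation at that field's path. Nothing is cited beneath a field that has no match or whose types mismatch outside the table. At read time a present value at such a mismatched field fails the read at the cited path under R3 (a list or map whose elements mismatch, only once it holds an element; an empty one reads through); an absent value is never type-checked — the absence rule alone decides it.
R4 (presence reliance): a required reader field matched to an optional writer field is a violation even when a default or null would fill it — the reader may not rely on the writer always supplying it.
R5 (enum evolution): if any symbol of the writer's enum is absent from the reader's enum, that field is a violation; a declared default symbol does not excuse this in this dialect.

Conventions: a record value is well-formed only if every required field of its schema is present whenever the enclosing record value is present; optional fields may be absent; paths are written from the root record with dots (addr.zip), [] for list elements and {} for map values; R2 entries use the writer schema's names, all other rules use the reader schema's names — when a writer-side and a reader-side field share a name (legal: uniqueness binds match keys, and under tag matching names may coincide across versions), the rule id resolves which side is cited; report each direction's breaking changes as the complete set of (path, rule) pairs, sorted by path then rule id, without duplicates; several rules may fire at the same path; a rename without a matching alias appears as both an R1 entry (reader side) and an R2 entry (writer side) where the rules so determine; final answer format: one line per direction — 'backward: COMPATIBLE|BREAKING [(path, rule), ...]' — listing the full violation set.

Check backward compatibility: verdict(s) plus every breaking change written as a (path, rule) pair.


in Order below, arrows point writer -> reader
backward on Order — v2 reading data written by v1:
  role: paired with writer role (Color -> Color; writer required)
  attrs: paired with writer attrs (map<string, string> -> map<string, string>; writer required)
  quantity: paired with writer quantity (int64 -> int32; writer required)
  zip: no writer-side match
  writer retries: unknown to reader
  breaking: (quantity, R3)
  backward on Order therefore BREAKING (1)
remaining Order differences; none change what is asked:
  renamed field retries to zip in record Order -> no rule fires on it in Order's dialect; the asked verdict holds
  field attrs in record Order: required changed to optional -> its effect on Order is confined to the forward direction, not asked

backward: BREAKING [(quantity, R3)]


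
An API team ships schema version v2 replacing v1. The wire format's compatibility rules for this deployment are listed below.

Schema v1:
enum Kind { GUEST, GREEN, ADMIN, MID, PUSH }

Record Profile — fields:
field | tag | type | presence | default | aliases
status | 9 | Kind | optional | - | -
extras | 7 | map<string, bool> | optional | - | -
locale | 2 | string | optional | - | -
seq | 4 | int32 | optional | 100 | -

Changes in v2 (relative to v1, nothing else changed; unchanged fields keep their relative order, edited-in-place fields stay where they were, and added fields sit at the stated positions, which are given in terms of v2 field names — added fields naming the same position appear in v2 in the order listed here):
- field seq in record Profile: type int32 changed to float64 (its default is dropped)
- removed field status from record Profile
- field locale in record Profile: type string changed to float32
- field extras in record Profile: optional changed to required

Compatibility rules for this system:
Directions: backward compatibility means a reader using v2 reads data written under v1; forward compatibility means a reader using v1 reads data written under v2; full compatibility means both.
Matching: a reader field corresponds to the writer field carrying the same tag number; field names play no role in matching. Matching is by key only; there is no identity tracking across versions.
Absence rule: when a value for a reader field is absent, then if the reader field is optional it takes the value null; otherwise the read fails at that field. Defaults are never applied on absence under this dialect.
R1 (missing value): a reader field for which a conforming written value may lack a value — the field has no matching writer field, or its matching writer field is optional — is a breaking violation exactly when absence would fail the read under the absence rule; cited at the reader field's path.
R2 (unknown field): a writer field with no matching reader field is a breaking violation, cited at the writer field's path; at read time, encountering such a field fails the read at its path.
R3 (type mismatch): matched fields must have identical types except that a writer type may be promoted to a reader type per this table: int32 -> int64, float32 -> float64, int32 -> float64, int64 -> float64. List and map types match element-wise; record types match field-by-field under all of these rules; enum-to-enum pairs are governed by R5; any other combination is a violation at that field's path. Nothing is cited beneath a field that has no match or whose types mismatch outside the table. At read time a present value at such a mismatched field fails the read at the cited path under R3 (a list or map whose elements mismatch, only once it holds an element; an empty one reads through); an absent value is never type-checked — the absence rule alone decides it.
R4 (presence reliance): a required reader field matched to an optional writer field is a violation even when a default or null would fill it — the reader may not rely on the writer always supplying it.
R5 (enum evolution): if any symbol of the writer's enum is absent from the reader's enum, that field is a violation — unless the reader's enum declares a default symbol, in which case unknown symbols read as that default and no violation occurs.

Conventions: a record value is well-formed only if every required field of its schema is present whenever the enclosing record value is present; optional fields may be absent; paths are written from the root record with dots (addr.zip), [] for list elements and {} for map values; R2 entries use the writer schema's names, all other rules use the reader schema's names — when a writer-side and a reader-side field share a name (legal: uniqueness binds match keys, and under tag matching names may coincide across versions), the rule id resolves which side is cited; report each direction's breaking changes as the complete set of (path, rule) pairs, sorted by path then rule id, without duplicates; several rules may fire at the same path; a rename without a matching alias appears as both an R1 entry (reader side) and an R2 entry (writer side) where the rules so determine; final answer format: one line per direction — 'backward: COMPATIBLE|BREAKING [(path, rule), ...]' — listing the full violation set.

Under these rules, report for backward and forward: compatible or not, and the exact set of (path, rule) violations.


in Profile below, arrows point writer -> reader
checking backward for Profile: reader v2 against writer v1:
  map<string, bool> -> map<string, bool>, writer optional: extras aligns to extras
  string -> float32, writer optional: locale aligns to locale
  int32 -> float64, writer optional: seq aligns to seq
  writer field status has no reader counterpart
  violation R1 at extras
  violation R4 at extras
  violation R3 at locale
  violation R2 at status
  => backward: BREAKING (4)
checking forward for Profile: reader v1 against writer v2:
  no writer field matches reader status
  map<string, bool> -> map<string, bool>, writer required: extras aligns to extras
  float32 -> string, writer optional: locale aligns to locale
  float64 -> int32, writer optional: seq aligns to seq
  violation R3 at locale
  violation R3 at seq
  => forward: BREAKING (2)

backward: BREAKING [(extras, R1), (extras, R4), (locale, R3), (status, R2)]; forward: BREAKING [(locale, R3), (seq, R3)]


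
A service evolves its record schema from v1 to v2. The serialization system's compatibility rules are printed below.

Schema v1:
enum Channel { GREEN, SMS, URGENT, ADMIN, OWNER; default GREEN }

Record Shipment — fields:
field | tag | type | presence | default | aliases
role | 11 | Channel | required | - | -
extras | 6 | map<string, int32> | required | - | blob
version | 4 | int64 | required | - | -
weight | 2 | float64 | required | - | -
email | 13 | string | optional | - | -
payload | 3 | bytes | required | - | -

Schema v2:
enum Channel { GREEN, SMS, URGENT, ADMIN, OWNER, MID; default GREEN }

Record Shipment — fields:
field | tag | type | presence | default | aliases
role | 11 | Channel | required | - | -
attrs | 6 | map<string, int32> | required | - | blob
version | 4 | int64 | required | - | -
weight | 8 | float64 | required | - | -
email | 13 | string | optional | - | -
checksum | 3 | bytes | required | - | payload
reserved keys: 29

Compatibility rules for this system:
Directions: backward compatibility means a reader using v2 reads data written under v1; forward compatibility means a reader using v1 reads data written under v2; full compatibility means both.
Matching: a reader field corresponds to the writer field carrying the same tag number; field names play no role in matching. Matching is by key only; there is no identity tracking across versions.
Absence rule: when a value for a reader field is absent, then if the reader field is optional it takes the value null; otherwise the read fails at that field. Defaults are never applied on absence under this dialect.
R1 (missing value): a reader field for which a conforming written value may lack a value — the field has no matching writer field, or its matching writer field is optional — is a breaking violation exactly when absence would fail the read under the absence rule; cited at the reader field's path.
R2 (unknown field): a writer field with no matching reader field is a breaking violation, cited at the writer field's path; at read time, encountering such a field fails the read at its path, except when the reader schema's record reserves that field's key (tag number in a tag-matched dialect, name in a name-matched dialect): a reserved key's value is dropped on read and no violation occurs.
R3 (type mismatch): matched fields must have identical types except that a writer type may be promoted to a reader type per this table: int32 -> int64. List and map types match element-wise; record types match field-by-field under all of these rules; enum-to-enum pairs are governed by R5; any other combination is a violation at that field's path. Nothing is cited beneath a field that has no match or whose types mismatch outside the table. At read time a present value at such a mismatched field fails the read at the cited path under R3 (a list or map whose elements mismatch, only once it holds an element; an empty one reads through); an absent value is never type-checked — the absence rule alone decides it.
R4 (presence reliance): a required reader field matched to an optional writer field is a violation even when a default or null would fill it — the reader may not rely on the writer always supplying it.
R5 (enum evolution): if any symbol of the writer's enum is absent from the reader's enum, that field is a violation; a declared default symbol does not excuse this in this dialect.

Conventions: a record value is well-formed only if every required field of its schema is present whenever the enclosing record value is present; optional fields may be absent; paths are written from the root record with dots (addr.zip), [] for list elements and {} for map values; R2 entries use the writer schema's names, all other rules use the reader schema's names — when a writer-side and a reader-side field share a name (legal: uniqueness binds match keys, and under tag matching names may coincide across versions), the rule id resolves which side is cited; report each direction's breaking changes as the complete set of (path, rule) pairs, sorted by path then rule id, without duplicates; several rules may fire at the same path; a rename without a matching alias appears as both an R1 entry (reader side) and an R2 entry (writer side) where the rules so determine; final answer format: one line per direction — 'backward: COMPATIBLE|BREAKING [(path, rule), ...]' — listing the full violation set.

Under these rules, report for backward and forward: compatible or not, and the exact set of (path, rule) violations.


each type pair in Shipment: writer, then reader
backward on Shipment — v2 reading data written by v1:
  role: paired with writer role (Channel -> Channel; writer required)
  attrs: paired with writer extras (map<string, int32> -> map<string, int32>; writer required)
  version: paired with writer version (int64 -> int64; writer required)
  no writer field matches reader weight
  email: paired with writer email (string -> string; writer optional)
  checksum: paired with writer payload (bytes -> bytes; writer required)
  weight (writer side), unknown to reader
  violation R1 at weight
  violation R2 at weight
  backward on Shipment therefore BREAKING (2)
forward on Shipment — v1 reading data written by v2:
  role: paired with writer role (Channel -> Channel; writer required)
  extras: paired with writer attrs (map<string, int32> -> map<string, int32>; writer required)
  version: paired with writer version (int64 -> int64; writer required)
  no writer field matches reader weight
  email: paired with writer email (string -> string; writer optional)
  payload: paired with writer checksum (bytes -> bytes; writer required)
  weight (writer side), unknown to reader
  violation R5 at role
  violation R1 at weight
  violation R2 at weight
  forward on Shipment therefore BREAKING (3)

backward: BREAKING [(weight, R1), (weight, R2)]; forward: BREAKING [(role, R5), (weight, R1), (weight, R2)]


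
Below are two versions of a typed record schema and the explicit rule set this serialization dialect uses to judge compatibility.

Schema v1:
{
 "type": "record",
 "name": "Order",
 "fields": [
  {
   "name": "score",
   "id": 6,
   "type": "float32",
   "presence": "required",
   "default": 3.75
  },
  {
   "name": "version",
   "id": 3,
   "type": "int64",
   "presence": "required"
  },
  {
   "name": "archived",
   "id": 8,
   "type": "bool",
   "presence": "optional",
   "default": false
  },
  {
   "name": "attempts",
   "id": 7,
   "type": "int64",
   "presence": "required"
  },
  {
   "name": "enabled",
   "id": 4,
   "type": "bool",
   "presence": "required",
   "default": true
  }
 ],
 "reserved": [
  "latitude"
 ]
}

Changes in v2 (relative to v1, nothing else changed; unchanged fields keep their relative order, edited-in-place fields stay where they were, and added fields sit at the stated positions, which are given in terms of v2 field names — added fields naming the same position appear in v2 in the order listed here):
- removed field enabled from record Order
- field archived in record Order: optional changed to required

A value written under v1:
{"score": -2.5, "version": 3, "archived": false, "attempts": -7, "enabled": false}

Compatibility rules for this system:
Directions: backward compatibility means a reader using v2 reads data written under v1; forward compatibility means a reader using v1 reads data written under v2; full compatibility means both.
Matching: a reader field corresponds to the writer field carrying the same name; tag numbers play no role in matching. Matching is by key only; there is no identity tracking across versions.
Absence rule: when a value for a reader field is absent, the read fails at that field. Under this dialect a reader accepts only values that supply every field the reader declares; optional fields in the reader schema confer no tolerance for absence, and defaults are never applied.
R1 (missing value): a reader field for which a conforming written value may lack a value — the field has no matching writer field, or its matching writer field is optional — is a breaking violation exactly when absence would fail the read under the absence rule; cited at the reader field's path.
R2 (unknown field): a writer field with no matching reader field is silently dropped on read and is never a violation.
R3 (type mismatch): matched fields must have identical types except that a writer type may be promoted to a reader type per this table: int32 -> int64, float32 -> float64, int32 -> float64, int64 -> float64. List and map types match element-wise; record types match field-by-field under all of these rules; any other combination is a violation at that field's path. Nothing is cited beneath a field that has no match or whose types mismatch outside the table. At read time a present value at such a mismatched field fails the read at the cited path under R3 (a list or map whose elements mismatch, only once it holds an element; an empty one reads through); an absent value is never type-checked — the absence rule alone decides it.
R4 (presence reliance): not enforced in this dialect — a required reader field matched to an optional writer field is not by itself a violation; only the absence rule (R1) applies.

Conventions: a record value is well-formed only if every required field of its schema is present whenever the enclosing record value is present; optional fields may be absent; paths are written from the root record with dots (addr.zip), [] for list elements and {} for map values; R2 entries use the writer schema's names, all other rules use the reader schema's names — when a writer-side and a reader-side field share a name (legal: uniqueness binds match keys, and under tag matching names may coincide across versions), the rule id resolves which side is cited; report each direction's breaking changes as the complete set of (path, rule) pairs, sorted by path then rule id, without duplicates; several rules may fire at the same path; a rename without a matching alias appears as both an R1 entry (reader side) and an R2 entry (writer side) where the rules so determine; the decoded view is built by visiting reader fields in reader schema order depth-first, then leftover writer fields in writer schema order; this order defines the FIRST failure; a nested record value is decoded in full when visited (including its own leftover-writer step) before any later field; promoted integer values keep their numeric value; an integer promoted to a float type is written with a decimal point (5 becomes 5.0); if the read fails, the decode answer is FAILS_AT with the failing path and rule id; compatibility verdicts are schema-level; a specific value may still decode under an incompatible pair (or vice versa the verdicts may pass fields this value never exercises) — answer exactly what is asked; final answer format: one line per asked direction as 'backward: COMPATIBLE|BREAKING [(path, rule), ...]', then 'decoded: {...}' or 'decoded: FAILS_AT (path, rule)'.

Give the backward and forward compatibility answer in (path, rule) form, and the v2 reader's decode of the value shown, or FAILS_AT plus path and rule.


in Order below, arrows point writer -> reader
backward for Order (reader v2, writer v1):
  writer required, float32 -> float32: reader score maps from writer score
  writer required, int64 -> int64: reader version maps from writer version
  writer optional, bool -> bool: reader archived maps from writer archived
  writer required, int64 -> int64: reader attempts maps from writer attempts
  enabled (writer side), unknown to reader
  rule R1 violated at archived
  backward on Order therefore BREAKING (1)
forward for Order (reader v1, writer v2):
  writer required, float32 -> float32: reader score maps from writer score
  writer required, int64 -> int64: reader version maps from writer version
  writer required, bool -> bool: reader archived maps from writer archived
  writer required, int64 -> int64: reader attempts maps from writer attempts
  enabled has no writer counterpart
  rule R1 violated at enabled
  forward on Order therefore BREAKING (1)
decoding the Order value with the v2 reader:
  score := -2.5
  version := 3
  archived := false
  attempts := -7
  writer enabled: unmatched, discarded
  => decoded: {"score": -2.5, "version": 3, "archived": false, "attempts": -7}

backward: BREAKING [(archived, R1)]; forward: BREAKING [(enabled, R1)]; decoded: {"score": -2.5, "version": 3, "archived": false, "attempts": -7}


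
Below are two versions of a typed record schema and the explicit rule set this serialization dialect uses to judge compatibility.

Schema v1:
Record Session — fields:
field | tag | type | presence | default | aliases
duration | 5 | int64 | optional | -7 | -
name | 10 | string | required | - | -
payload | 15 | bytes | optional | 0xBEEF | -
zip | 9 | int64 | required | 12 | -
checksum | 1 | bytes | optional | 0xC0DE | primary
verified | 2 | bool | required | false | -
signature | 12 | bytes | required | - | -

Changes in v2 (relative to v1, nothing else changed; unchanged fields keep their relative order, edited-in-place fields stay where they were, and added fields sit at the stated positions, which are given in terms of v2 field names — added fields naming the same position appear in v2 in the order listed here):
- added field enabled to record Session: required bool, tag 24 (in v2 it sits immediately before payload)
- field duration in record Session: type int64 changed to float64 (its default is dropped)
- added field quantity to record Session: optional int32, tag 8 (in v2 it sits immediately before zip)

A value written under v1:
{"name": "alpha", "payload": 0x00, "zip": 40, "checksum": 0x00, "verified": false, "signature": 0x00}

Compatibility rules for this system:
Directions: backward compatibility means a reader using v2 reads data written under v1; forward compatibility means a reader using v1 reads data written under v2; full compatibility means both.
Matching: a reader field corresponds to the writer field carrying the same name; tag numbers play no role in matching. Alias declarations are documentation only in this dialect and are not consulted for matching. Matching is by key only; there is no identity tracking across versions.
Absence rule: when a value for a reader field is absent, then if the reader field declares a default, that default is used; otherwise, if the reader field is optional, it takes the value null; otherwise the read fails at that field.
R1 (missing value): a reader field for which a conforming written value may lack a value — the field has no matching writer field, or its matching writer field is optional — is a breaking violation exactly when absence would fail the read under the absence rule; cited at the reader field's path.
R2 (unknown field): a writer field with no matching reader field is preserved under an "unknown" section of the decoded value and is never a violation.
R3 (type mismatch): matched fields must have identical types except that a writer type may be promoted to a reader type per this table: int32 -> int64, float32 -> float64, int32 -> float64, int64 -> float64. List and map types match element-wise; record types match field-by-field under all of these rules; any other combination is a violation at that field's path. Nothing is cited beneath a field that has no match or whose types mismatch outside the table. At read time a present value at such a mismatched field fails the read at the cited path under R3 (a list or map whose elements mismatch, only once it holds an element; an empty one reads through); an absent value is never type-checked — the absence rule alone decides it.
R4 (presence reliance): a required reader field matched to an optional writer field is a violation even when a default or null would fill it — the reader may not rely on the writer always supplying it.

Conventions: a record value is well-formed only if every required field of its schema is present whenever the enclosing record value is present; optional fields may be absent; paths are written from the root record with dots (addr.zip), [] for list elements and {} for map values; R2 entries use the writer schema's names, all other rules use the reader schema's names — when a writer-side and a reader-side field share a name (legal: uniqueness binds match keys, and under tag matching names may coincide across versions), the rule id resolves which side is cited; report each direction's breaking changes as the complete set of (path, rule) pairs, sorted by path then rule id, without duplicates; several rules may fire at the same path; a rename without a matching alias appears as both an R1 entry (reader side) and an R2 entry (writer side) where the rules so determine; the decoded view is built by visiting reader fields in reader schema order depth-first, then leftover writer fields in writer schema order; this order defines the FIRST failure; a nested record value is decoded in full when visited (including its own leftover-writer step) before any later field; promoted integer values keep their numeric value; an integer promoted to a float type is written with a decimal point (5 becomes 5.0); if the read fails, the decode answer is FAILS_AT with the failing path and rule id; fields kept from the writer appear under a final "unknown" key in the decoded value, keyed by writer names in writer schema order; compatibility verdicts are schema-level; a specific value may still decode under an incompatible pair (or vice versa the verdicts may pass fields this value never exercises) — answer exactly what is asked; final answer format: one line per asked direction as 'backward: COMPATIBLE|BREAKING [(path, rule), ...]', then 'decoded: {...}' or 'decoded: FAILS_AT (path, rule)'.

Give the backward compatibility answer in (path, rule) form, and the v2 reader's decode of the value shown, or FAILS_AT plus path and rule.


in Session below, arrows point writer -> reader
backward pass over Session, reader schema v2, writer schema v1:
  duration: paired with writer duration (int64 -> float64; writer optional)
  name: paired with writer name (string -> string; writer required)
  no writer field matches reader enabled
  payload: paired with writer payload (bytes -> bytes; writer optional)
  no writer field matches reader quantity
  zip: paired with writer zip (int64 -> int64; writer required)
  checksum: paired with writer checksum (bytes -> bytes; writer optional)
  verified: paired with writer verified (bool -> bool; writer required)
  signature: paired with writer signature (bytes -> bytes; writer required)
  violation R1 at enabled
  => backward: BREAKING (1)
decoding the Session value with the v2 reader:
  duration := null (missing; optional => null)
  name := "alpha"
  read fails at enabled under R1 (no fill)
  => FAILS_AT (enabled, R1)
ruling out the remaining Session differences:
  field duration in record Session: type int64 changed to float64 (its default is dropped) -> matters only for Session's forward compatibility — outside the asked direction
  added field quantity to record Session: optional int32, tag 8 (in v2 it sits immediately before zip) -> no rule fires on it in Session's dialect; the asked verdict holds

backward: BREAKING [(enabled, R1)]; decoded: FAILS_AT (enabled, R1)
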